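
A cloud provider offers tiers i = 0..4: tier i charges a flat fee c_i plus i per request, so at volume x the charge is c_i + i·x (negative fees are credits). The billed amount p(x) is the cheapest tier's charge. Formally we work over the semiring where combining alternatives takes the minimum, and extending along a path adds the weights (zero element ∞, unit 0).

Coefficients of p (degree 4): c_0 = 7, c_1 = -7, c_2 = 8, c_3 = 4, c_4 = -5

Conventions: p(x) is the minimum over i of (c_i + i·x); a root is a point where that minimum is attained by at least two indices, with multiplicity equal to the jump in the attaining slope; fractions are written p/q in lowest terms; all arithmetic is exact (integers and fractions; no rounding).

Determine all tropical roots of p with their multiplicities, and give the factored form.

hull edge (i=0, c=7) to (i=1, c=-7): slope -14, span 1
hull edge (i=1, c=-7) to (i=4, c=-5): slope 2/3, span 3
Factored form: p(x) = -5 ⊗ (x ⊕ (-2/3)) ⊗ (x ⊕ (-2/3)) ⊗ (x ⊕ (-2/3)) ⊗ (x ⊕ 14)
Answer: roots = -2/3 (mult 3), 14 (mult 1)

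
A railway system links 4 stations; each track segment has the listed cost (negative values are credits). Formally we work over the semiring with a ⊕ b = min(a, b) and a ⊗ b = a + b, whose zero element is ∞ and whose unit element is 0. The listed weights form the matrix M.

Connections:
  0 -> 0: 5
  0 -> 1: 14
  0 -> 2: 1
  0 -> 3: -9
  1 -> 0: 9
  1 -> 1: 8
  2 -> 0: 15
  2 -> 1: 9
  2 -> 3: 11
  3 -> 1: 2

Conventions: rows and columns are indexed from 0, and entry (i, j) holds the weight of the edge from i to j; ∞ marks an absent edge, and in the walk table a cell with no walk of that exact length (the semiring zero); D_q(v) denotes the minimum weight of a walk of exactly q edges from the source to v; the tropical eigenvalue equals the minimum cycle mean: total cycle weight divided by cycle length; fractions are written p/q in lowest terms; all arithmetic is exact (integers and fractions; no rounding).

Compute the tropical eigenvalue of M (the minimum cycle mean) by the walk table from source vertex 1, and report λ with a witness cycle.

q=0: [∞, 0, ∞, ∞]
q=1: [9, 8, ∞, ∞]
q=2: [14, 16, 10, 0]
q=3: [19, 2, 15, 5]
q=4: [11, 7, 20, 10]
Optimal cycle mean attained by: cycle 0->3->1->0, total (-9) + 2 + 9, length 3.
Answer: λ = 2/3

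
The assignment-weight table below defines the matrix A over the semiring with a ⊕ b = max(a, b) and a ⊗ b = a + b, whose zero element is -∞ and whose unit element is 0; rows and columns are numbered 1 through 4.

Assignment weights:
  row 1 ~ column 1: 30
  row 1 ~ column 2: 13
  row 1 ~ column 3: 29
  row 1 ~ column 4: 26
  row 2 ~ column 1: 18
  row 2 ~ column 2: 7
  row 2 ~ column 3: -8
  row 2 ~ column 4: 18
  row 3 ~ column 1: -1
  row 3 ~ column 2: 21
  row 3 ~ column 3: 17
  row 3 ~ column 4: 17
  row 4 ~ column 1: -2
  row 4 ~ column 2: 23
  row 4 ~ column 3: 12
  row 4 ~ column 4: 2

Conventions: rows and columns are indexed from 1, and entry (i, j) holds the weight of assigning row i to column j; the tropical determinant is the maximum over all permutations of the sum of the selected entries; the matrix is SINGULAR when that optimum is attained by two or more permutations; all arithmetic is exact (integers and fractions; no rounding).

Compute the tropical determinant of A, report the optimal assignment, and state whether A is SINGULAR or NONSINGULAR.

σ = (1, 2, 3, 4): 30 + 7 + 17 + 2 = 56
σ = (1, 2, 4, 3): 30 + 7 + 17 + 12 = 66
σ = (1, 3, 2, 4): 30 + (-8) + 21 + 2 = 45
σ = (1, 3, 4, 2): 30 + (-8) + 17 + 23 = 62
σ = (1, 4, 2, 3): 30 + 18 + 21 + 12 = 81
σ = (1, 4, 3, 2): 30 + 18 + 17 + 23 = 88
σ = (2, 1, 3, 4): 13 + 18 + 17 + 2 = 50
σ = (2, 1, 4, 3): 13 + 18 + 17 + 12 = 60
σ = (2, 3, 1, 4): 13 + (-8) + (-1) + 2 = 6
σ = (2, 3, 4, 1): 13 + (-8) + 17 + (-2) = 20
σ = (2, 4, 1, 3): 13 + 18 + (-1) + 12 = 42
σ = (2, 4, 3, 1): 13 + 18 + 17 + (-2) = 46
σ = (3, 1, 2, 4): 29 + 18 + 21 + 2 = 70
σ = (3, 1, 4, 2): 29 + 18 + 17 + 23 = 87
σ = (3, 2, 1, 4): 29 + 7 + (-1) + 2 = 37
σ = (3, 2, 4, 1): 29 + 7 + 17 + (-2) = 51
σ = (3, 4, 1, 2): 29 + 18 + (-1) + 23 = 69
σ = (3, 4, 2, 1): 29 + 18 + 21 + (-2) = 66
σ = (4, 1, 2, 3): 26 + 18 + 21 + 12 = 77
σ = (4, 1, 3, 2): 26 + 18 + 17 + 23 = 84
σ = (4, 2, 1, 3): 26 + 7 + (-1) + 12 = 44
σ = (4, 2, 3, 1): 26 + 7 + 17 + (-2) = 48
σ = (4, 3, 1, 2): 26 + (-8) + (-1) + 23 = 40
σ = (4, 3, 2, 1): 26 + (-8) + 21 + (-2) = 37
Optimal value attained by: σ = (1, 4, 3, 2).
Answer: det⊕(A) = 88; verdict: NONSINGULAR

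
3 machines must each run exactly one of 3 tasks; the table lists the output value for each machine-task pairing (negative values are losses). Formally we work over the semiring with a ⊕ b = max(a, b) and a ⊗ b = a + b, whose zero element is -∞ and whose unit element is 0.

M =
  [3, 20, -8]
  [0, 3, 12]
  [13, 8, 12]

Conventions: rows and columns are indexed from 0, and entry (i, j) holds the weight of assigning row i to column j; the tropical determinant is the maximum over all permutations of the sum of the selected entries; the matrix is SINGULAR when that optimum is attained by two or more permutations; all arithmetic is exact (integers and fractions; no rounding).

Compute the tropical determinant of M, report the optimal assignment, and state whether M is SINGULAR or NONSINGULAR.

σ = (0, 1, 2): 3 + 3 + 12 = 18
σ = (0, 2, 1): 3 + 12 + 8 = 23
σ = (1, 0, 2): 20 + 0 + 12 = 32
σ = (1, 2, 0): 20 + 12 + 13 = 45
σ = (2, 0, 1): (-8) + 0 + 8 = 0
σ = (2, 1, 0): (-8) + 3 + 13 = 8
Optimal value attained by: σ = (1, 2, 0).
Answer: det⊕(M) = 45; verdict: NONSINGULAR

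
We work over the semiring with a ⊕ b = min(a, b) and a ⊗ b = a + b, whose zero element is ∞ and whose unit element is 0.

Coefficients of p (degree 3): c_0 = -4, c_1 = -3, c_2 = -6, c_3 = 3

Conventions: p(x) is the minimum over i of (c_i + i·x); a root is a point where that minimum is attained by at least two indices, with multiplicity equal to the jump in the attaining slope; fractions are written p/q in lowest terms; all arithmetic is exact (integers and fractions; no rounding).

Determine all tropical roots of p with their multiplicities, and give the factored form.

hull edge (i=0, c=-4) to (i=2, c=-6): slope -1, span 2
hull edge (i=2, c=-6) to (i=3, c=3): slope 9, span 1
Factored form: p(x) = 3 ⊗ (x ⊕ (-9)) ⊗ (x ⊕ 1) ⊗ (x ⊕ 1)
Answer: roots = -9 (mult 1), 1 (mult 2)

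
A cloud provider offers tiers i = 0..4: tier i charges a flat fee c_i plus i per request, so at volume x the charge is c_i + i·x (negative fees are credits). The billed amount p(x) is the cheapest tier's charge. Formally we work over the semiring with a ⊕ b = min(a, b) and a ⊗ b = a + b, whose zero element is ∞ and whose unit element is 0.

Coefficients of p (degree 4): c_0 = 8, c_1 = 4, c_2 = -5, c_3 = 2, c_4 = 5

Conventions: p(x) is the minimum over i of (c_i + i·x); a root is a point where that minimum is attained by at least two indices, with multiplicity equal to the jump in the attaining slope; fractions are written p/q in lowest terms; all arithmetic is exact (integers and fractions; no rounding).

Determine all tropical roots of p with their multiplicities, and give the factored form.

hull edge (i=0, c=8) to (i=2, c=-5): slope -13/2, span 2
hull edge (i=2, c=-5) to (i=4, c=5): slope 5, span 2
Factored form: p(x) = 5 ⊗ (x ⊕ (-5)) ⊗ (x ⊕ (-5)) ⊗ (x ⊕ 13/2) ⊗ (x ⊕ 13/2)
Answer: roots = -5 (mult 2), 13/2 (mult 2)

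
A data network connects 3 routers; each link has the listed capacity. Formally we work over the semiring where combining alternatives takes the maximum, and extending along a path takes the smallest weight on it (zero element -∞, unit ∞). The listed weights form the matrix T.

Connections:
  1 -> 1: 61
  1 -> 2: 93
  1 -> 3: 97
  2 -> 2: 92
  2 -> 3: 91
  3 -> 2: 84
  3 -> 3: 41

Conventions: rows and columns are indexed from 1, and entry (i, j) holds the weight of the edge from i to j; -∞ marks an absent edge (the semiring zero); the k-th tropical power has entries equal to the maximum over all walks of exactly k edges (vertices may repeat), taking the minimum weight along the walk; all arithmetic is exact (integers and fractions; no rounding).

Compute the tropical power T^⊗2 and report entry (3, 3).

T^⊗2:
  [61, 92, 91]
  [-∞, 92, 91]
  [-∞, 84, 84]
Key observation: the optimum is the walk 3->2->3, with weight 84 min 91 = 84.
Optimal value attained by: walk 3->2->3.
Answer: (T^⊗2)[3][3] = 84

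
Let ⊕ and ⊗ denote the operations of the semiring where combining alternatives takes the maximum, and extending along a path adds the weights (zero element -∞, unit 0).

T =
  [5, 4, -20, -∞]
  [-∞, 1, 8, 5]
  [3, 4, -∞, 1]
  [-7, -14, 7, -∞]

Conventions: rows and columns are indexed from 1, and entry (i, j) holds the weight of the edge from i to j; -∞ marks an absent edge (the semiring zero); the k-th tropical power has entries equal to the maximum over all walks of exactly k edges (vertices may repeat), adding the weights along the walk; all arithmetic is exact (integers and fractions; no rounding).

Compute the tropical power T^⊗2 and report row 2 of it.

T^⊗2:
  [10, 9, 12, 9]
  [11, 12, 12, 9]
  [8, 7, 12, 9]
  [10, 11, -6, 8]
Answer: row 2 of T^⊗2 = [11, 12, 12, 9]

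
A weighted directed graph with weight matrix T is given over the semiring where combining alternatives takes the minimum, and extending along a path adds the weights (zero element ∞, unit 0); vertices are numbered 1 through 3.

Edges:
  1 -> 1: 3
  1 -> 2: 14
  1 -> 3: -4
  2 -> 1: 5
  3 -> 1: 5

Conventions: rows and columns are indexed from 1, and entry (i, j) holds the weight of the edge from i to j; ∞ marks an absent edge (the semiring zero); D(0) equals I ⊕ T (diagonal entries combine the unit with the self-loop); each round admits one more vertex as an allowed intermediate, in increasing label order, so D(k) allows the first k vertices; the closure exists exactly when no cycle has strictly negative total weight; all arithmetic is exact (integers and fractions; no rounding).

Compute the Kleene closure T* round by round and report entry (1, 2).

D(0):
  [0, 14, -4]
  [5, 0, ∞]
  [5, ∞, 0]
D(1):
  [0, 14, -4]
  [5, 0, 1]
  [5, 19, 0]
D(2):
  [0, 14, -4]
  [5, 0, 1]
  [5, 19, 0]
D(3):
  [0, 14, -4]
  [5, 0, 1]
  [5, 19, 0]
Answer: T*[1][2] = 14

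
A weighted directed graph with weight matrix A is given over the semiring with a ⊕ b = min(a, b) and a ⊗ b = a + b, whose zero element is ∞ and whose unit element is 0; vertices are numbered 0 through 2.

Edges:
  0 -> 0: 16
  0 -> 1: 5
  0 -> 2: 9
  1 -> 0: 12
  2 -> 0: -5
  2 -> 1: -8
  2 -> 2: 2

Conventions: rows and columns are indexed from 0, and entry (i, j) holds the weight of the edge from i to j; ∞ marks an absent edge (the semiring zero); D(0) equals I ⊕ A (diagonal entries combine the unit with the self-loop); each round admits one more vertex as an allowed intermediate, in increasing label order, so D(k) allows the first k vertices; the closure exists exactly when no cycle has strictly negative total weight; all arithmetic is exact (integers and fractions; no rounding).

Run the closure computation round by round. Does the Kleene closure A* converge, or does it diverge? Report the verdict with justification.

D(0):
  [0, 5, 9]
  [12, 0, ∞]
  [-5, -8, 0]
D(1):
  [0, 5, 9]
  [12, 0, 21]
  [-5, -8, 0]
D(2):
  [0, 5, 9]
  [12, 0, 21]
  [-5, -8, 0]
D(3):
  [0, 1, 9]
  [12, 0, 21]
  [-5, -8, 0]
Key observation: every diagonal entry stays at the unit through all rounds, so no improving cycle exists.
Answer: CONVERGES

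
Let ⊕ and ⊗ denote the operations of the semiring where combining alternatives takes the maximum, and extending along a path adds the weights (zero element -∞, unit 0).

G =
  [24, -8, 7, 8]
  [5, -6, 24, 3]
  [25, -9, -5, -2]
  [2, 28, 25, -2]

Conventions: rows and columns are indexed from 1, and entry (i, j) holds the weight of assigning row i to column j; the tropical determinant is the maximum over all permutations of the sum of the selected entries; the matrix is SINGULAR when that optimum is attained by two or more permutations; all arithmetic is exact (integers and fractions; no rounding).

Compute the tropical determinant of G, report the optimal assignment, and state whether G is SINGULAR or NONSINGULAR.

σ = (1, 2, 3, 4): 24 + (-6) + (-5) + (-2) = 11
σ = (1, 2, 4, 3): 24 + (-6) + (-2) + 25 = 41
σ = (1, 3, 2, 4): 24 + 24 + (-9) + (-2) = 37
σ = (1, 3, 4, 2): 24 + 24 + (-2) + 28 = 74
σ = (1, 4, 2, 3): 24 + 3 + (-9) + 25 = 43
σ = (1, 4, 3, 2): 24 + 3 + (-5) + 28 = 50
σ = (2, 1, 3, 4): (-8) + 5 + (-5) + (-2) = -10
σ = (2, 1, 4, 3): (-8) + 5 + (-2) + 25 = 20
σ = (2, 3, 1, 4): (-8) + 24 + 25 + (-2) = 39
σ = (2, 3, 4, 1): (-8) + 24 + (-2) + 2 = 16
σ = (2, 4, 1, 3): (-8) + 3 + 25 + 25 = 45
σ = (2, 4, 3, 1): (-8) + 3 + (-5) + 2 = -8
σ = (3, 1, 2, 4): 7 + 5 + (-9) + (-2) = 1
σ = (3, 1, 4, 2): 7 + 5 + (-2) + 28 = 38
σ = (3, 2, 1, 4): 7 + (-6) + 25 + (-2) = 24
σ = (3, 2, 4, 1): 7 + (-6) + (-2) + 2 = 1
σ = (3, 4, 1, 2): 7 + 3 + 25 + 28 = 63
σ = (3, 4, 2, 1): 7 + 3 + (-9) + 2 = 3
σ = (4, 1, 2, 3): 8 + 5 + (-9) + 25 = 29
σ = (4, 1, 3, 2): 8 + 5 + (-5) + 28 = 36
σ = (4, 2, 1, 3): 8 + (-6) + 25 + 25 = 52
σ = (4, 2, 3, 1): 8 + (-6) + (-5) + 2 = -1
σ = (4, 3, 1, 2): 8 + 24 + 25 + 28 = 85
σ = (4, 3, 2, 1): 8 + 24 + (-9) + 2 = 25
Optimal value attained by: σ = (4, 3, 1, 2).
Answer: det⊕(G) = 85; verdict: NONSINGULAR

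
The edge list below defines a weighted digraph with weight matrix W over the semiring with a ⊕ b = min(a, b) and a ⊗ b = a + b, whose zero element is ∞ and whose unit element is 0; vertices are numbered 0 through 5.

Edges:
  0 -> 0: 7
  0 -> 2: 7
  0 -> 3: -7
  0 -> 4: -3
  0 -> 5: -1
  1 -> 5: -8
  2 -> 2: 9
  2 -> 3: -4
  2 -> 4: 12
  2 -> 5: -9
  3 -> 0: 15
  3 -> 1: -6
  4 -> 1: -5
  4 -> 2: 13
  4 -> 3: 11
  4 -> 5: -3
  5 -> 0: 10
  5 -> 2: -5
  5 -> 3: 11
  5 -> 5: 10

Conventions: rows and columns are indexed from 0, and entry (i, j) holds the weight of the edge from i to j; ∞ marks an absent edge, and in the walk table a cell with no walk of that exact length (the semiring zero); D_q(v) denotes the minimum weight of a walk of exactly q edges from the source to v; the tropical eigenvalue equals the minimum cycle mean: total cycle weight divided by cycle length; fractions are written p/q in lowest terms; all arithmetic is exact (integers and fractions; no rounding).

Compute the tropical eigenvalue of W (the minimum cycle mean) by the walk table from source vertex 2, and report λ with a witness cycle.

q=0: [∞, ∞, 0, ∞, ∞, ∞]
q=1: [∞, ∞, 9, -4, 12, -9]
q=2: [1, -10, -14, 2, 21, 0]
q=3: [8, -4, -5, -18, -2, -23]
q=4: [-13, -24, -28, -12, 5, -14]
q=5: [-6, -18, -19, -32, -16, -37]
q=6: [-27, -38, -42, -26, -9, -28]
Optimal cycle mean attained by: cycle 2->5->2, total (-9) + (-5), length 2.
Answer: λ = -7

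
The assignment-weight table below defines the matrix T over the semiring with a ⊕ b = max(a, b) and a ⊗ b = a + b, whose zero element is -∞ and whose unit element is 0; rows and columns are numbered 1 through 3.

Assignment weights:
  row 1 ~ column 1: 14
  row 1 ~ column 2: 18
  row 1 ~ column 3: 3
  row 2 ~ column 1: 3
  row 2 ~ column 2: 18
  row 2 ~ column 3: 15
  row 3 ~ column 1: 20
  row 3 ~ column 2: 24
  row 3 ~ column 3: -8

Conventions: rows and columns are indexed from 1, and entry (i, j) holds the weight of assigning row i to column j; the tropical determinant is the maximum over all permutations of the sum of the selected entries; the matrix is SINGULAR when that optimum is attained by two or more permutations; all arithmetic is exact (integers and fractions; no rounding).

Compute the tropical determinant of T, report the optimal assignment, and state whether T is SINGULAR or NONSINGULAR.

σ = (1, 2, 3): 14 + 18 + (-8) = 24
σ = (1, 3, 2): 14 + 15 + 24 = 53
σ = (2, 1, 3): 18 + 3 + (-8) = 13
σ = (2, 3, 1): 18 + 15 + 20 = 53
σ = (3, 1, 2): 3 + 3 + 24 = 30
σ = (3, 2, 1): 3 + 18 + 20 = 41
Optimal value attained by: σ = (1, 3, 2).
Answer: det⊕(T) = 53; verdict: SINGULAR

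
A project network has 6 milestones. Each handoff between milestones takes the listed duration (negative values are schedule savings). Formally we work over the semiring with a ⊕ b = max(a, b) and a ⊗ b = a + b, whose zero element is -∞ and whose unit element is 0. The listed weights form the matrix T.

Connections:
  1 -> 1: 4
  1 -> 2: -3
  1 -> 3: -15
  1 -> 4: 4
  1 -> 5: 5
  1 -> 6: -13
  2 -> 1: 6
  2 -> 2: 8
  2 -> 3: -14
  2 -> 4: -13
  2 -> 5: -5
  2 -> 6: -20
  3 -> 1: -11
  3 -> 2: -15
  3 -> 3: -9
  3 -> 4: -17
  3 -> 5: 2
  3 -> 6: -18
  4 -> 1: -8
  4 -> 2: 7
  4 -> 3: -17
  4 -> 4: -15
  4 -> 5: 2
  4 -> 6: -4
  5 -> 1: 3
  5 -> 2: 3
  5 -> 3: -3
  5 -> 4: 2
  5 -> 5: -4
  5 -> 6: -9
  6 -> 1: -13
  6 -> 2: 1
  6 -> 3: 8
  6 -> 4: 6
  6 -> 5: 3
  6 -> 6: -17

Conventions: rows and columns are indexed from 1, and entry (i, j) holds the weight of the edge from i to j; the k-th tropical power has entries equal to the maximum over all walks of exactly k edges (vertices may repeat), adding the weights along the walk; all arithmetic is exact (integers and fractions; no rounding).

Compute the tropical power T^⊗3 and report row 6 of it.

T^⊗2:
  [8, 11, 2, 8, 9, 0]
  [14, 16, -6, 10, 11, -7]
  [5, 5, -1, 4, -2, -7]
  [13, 15, 4, 4, 2, -7]
  [9, 11, -1, 7, 8, -2]
  [7, 13, 0, 5, 10, 2]
T^⊗3:
  [17, 19, 8, 12, 13, 4]
  [22, 24, 8, 18, 19, 6]
  [11, 13, 1, 9, 10, 0]
  [21, 23, 1, 17, 18, 0]
  [17, 19, 6, 13, 14, 3]
  [19, 21, 10, 12, 12, 1]
Answer: row 6 of T^⊗3 = [19, 21, 10, 12, 12, 1]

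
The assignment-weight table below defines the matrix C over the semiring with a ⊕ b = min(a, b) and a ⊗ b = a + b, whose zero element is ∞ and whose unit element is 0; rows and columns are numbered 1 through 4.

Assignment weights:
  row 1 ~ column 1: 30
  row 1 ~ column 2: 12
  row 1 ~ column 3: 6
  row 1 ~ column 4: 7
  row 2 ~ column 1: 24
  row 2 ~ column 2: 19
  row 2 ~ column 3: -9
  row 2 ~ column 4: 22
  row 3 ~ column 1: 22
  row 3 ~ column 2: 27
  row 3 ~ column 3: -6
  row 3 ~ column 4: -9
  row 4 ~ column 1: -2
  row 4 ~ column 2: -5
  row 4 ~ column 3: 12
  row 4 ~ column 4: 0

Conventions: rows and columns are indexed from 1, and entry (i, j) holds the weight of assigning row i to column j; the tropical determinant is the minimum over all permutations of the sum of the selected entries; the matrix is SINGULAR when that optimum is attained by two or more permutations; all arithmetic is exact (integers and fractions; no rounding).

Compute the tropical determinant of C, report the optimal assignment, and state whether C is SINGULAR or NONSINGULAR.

σ = (1, 2, 3, 4): 30 + 19 + (-6) + 0 = 43
σ = (1, 2, 4, 3): 30 + 19 + (-9) + 12 = 52
σ = (1, 3, 2, 4): 30 + (-9) + 27 + 0 = 48
σ = (1, 3, 4, 2): 30 + (-9) + (-9) + (-5) = 7
σ = (1, 4, 2, 3): 30 + 22 + 27 + 12 = 91
σ = (1, 4, 3, 2): 30 + 22 + (-6) + (-5) = 41
σ = (2, 1, 3, 4): 12 + 24 + (-6) + 0 = 30
σ = (2, 1, 4, 3): 12 + 24 + (-9) + 12 = 39
σ = (2, 3, 1, 4): 12 + (-9) + 22 + 0 = 25
σ = (2, 3, 4, 1): 12 + (-9) + (-9) + (-2) = -8
σ = (2, 4, 1, 3): 12 + 22 + 22 + 12 = 68
σ = (2, 4, 3, 1): 12 + 22 + (-6) + (-2) = 26
σ = (3, 1, 2, 4): 6 + 24 + 27 + 0 = 57
σ = (3, 1, 4, 2): 6 + 24 + (-9) + (-5) = 16
σ = (3, 2, 1, 4): 6 + 19 + 22 + 0 = 47
σ = (3, 2, 4, 1): 6 + 19 + (-9) + (-2) = 14
σ = (3, 4, 1, 2): 6 + 22 + 22 + (-5) = 45
σ = (3, 4, 2, 1): 6 + 22 + 27 + (-2) = 53
σ = (4, 1, 2, 3): 7 + 24 + 27 + 12 = 70
σ = (4, 1, 3, 2): 7 + 24 + (-6) + (-5) = 20
σ = (4, 2, 1, 3): 7 + 19 + 22 + 12 = 60
σ = (4, 2, 3, 1): 7 + 19 + (-6) + (-2) = 18
σ = (4, 3, 1, 2): 7 + (-9) + 22 + (-5) = 15
σ = (4, 3, 2, 1): 7 + (-9) + 27 + (-2) = 23
Optimal value attained by: σ = (2, 3, 4, 1).
Answer: det⊕(C) = -8; verdict: NONSINGULAR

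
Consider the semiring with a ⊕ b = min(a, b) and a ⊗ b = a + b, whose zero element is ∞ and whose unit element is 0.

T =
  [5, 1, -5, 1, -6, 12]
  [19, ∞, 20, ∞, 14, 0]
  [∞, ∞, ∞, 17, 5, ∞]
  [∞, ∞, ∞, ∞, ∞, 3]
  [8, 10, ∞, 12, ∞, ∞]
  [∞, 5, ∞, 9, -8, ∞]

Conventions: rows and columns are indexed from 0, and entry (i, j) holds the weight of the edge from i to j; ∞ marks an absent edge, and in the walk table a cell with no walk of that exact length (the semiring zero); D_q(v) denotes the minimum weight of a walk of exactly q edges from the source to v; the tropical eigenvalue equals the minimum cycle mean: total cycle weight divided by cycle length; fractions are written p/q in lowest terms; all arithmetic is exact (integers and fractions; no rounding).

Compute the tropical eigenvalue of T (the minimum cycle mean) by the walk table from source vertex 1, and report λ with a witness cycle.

q=0: [∞, 0, ∞, ∞, ∞, ∞]
q=1: [19, ∞, 20, ∞, 14, 0]
q=2: [22, 5, 14, 9, -8, 31]
q=3: [0, 2, 17, 4, 16, 5]
q=4: [5, 1, -5, 1, -6, 2]
q=5: [2, 4, 0, 6, -6, 1]
q=6: [2, 3, -3, 3, -7, 4]
Optimal cycle mean attained by: cycle 0->1->5->4->0, total 1 + 0 + (-8) + 8, length 4.
Answer: λ = 1/4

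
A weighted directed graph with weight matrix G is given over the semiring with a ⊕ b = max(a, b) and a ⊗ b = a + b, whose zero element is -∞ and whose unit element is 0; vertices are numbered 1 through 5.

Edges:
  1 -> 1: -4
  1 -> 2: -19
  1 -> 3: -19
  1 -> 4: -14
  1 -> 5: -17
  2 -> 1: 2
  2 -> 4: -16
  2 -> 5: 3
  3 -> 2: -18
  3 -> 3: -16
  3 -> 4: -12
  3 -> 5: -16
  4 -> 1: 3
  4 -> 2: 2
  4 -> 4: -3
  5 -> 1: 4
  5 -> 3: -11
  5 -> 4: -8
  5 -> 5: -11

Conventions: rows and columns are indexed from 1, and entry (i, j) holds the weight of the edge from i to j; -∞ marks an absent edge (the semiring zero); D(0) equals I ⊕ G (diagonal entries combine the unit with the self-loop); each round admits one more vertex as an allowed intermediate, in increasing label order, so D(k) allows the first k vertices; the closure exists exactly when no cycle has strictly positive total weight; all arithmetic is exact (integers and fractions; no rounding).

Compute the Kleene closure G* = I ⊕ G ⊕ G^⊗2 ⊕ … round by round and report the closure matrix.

D(0):
  [0, -19, -19, -14, -17]
  [2, 0, -∞, -16, 3]
  [-∞, -18, 0, -12, -16]
  [3, 2, -∞, 0, -∞]
  [4, -∞, -11, -8, 0]
D(1):
  [0, -19, -19, -14, -17]
  [2, 0, -17, -12, 3]
  [-∞, -18, 0, -12, -16]
  [3, 2, -16, 0, -14]
  [4, -15, -11, -8, 0]
D(2):
  [0, -19, -19, -14, -16]
  [2, 0, -17, -12, 3]
  [-16, -18, 0, -12, -15]
  [4, 2, -15, 0, 5]
  [4, -15, -11, -8, 0]
D(3):
  [0, -19, -19, -14, -16]
  [2, 0, -17, -12, 3]
  [-16, -18, 0, -12, -15]
  [4, 2, -15, 0, 5]
  [4, -15, -11, -8, 0]
D(4):
  [0, -12, -19, -14, -9]
  [2, 0, -17, -12, 3]
  [-8, -10, 0, -12, -7]
  [4, 2, -15, 0, 5]
  [4, -6, -11, -8, 0]
D(5):
  [0, -12, -19, -14, -9]
  [7, 0, -8, -5, 3]
  [-3, -10, 0, -12, -7]
  [9, 2, -6, 0, 5]
  [4, -6, -11, -8, 0]
Answer: G* = [[0, -12, -19, -14, -9], [7, 0, -8, -5, 3], [-3, -10, 0, -12, -7], [9, 2, -6, 0, 5], [4, -6, -11, -8, 0]]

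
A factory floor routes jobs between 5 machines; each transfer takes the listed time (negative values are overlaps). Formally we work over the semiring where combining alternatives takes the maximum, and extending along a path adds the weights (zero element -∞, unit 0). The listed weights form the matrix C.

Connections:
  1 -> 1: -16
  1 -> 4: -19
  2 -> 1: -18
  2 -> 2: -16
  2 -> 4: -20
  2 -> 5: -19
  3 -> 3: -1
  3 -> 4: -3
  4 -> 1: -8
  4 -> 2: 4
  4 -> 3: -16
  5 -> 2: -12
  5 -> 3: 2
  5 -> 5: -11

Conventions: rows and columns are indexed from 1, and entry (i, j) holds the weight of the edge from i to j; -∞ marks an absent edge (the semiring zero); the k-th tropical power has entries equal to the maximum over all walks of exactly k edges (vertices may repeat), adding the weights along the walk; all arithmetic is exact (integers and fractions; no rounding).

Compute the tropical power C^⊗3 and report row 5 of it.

C^⊗2:
  [-27, -15, -35, -35, -∞]
  [-28, -16, -17, -36, -30]
  [-11, 1, -2, -4, -∞]
  [-14, -12, -17, -16, -15]
  [-30, -23, 1, -1, -22]
C^⊗3:
  [-33, -31, -36, -35, -34]
  [-34, -32, -18, -20, -35]
  [-12, 0, -3, -5, -18]
  [-24, -12, -13, -20, -26]
  [-9, 3, 0, -2, -33]
Answer: row 5 of C^⊗3 = [-9, 3, 0, -2, -33]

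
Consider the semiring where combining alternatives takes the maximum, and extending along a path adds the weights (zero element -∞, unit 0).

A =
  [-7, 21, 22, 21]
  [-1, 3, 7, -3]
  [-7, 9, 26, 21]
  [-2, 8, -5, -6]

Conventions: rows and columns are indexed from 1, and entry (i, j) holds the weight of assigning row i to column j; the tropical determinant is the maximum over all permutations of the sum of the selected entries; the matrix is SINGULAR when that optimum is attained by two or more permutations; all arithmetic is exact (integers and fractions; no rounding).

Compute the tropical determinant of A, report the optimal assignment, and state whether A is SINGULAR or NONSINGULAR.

σ = (1, 2, 3, 4): (-7) + 3 + 26 + (-6) = 16
σ = (1, 2, 4, 3): (-7) + 3 + 21 + (-5) = 12
σ = (1, 3, 2, 4): (-7) + 7 + 9 + (-6) = 3
σ = (1, 3, 4, 2): (-7) + 7 + 21 + 8 = 29
σ = (1, 4, 2, 3): (-7) + (-3) + 9 + (-5) = -6
σ = (1, 4, 3, 2): (-7) + (-3) + 26 + 8 = 24
σ = (2, 1, 3, 4): 21 + (-1) + 26 + (-6) = 40
σ = (2, 1, 4, 3): 21 + (-1) + 21 + (-5) = 36
σ = (2, 3, 1, 4): 21 + 7 + (-7) + (-6) = 15
σ = (2, 3, 4, 1): 21 + 7 + 21 + (-2) = 47
σ = (2, 4, 1, 3): 21 + (-3) + (-7) + (-5) = 6
σ = (2, 4, 3, 1): 21 + (-3) + 26 + (-2) = 42
σ = (3, 1, 2, 4): 22 + (-1) + 9 + (-6) = 24
σ = (3, 1, 4, 2): 22 + (-1) + 21 + 8 = 50
σ = (3, 2, 1, 4): 22 + 3 + (-7) + (-6) = 12
σ = (3, 2, 4, 1): 22 + 3 + 21 + (-2) = 44
σ = (3, 4, 1, 2): 22 + (-3) + (-7) + 8 = 20
σ = (3, 4, 2, 1): 22 + (-3) + 9 + (-2) = 26
σ = (4, 1, 2, 3): 21 + (-1) + 9 + (-5) = 24
σ = (4, 1, 3, 2): 21 + (-1) + 26 + 8 = 54
σ = (4, 2, 1, 3): 21 + 3 + (-7) + (-5) = 12
σ = (4, 2, 3, 1): 21 + 3 + 26 + (-2) = 48
σ = (4, 3, 1, 2): 21 + 7 + (-7) + 8 = 29
σ = (4, 3, 2, 1): 21 + 7 + 9 + (-2) = 35
Optimal value attained by: σ = (4, 1, 3, 2).
Answer: det⊕(A) = 54; verdict: NONSINGULAR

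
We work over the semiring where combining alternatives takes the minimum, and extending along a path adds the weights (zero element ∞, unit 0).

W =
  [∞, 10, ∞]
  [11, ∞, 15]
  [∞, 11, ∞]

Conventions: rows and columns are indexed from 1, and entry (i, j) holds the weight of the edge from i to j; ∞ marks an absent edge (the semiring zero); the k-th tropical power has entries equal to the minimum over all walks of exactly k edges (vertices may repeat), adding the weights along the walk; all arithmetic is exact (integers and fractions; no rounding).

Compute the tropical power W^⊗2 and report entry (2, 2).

W^⊗2:
  [21, ∞, 25]
  [∞, 21, ∞]
  [22, ∞, 26]
Key observation: the optimum is the walk 2->1->2, with weight 11 + 10 = 21.
Optimal value attained by: walk 2->1->2.
Answer: (W^⊗2)[2][2] = 21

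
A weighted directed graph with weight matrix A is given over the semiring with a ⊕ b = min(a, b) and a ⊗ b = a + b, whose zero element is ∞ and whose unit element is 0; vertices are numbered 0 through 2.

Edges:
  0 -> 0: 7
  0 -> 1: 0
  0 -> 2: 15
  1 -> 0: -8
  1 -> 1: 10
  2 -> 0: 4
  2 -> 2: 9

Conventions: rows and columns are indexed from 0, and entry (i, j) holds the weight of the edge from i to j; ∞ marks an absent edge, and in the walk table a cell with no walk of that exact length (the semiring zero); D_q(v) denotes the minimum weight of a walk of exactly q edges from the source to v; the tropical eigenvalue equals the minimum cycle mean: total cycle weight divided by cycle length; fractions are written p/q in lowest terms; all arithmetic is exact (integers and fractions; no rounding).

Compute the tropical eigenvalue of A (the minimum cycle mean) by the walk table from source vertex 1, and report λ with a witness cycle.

q=0: [∞, 0, ∞]
q=1: [-8, 10, ∞]
q=2: [-1, -8, 7]
q=3: [-16, -1, 14]
Optimal cycle mean attained by: cycle 0->1->0, total 0 + (-8), length 2.
Answer: λ = -4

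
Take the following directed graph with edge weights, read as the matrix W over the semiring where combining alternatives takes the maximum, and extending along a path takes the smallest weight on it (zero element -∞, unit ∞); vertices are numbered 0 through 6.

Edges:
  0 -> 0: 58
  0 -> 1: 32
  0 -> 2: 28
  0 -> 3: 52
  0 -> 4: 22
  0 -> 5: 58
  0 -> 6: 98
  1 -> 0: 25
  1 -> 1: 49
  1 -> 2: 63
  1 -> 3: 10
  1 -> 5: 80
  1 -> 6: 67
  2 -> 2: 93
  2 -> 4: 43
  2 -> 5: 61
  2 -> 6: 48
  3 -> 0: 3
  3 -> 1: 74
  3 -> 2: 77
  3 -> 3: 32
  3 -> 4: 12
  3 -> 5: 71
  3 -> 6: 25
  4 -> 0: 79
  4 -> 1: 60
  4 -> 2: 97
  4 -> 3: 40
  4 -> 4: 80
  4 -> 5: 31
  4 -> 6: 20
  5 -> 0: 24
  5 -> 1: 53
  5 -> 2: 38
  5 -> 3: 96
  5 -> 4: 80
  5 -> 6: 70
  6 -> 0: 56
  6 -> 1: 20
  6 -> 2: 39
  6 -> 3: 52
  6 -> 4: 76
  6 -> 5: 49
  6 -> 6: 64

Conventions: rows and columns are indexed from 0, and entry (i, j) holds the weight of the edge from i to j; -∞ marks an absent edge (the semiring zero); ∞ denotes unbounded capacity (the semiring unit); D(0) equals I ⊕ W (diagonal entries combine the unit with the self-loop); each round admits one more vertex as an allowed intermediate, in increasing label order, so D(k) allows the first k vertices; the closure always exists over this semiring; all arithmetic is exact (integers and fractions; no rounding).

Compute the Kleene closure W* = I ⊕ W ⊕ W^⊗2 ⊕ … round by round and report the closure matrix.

D(0):
  [∞, 32, 28, 52, 22, 58, 98]
  [25, ∞, 63, 10, -∞, 80, 67]
  [-∞, -∞, ∞, -∞, 43, 61, 48]
  [3, 74, 77, ∞, 12, 71, 25]
  [79, 60, 97, 40, ∞, 31, 20]
  [24, 53, 38, 96, 80, ∞, 70]
  [56, 20, 39, 52, 76, 49, ∞]
D(1):
  [∞, 32, 28, 52, 22, 58, 98]
  [25, ∞, 63, 25, 22, 80, 67]
  [-∞, -∞, ∞, -∞, 43, 61, 48]
  [3, 74, 77, ∞, 12, 71, 25]
  [79, 60, 97, 52, ∞, 58, 79]
  [24, 53, 38, 96, 80, ∞, 70]
  [56, 32, 39, 52, 76, 56, ∞]
D(2):
  [∞, 32, 32, 52, 22, 58, 98]
  [25, ∞, 63, 25, 22, 80, 67]
  [-∞, -∞, ∞, -∞, 43, 61, 48]
  [25, 74, 77, ∞, 22, 74, 67]
  [79, 60, 97, 52, ∞, 60, 79]
  [25, 53, 53, 96, 80, ∞, 70]
  [56, 32, 39, 52, 76, 56, ∞]
D(3):
  [∞, 32, 32, 52, 32, 58, 98]
  [25, ∞, 63, 25, 43, 80, 67]
  [-∞, -∞, ∞, -∞, 43, 61, 48]
  [25, 74, 77, ∞, 43, 74, 67]
  [79, 60, 97, 52, ∞, 61, 79]
  [25, 53, 53, 96, 80, ∞, 70]
  [56, 32, 39, 52, 76, 56, ∞]
D(4):
  [∞, 52, 52, 52, 43, 58, 98]
  [25, ∞, 63, 25, 43, 80, 67]
  [-∞, -∞, ∞, -∞, 43, 61, 48]
  [25, 74, 77, ∞, 43, 74, 67]
  [79, 60, 97, 52, ∞, 61, 79]
  [25, 74, 77, 96, 80, ∞, 70]
  [56, 52, 52, 52, 76, 56, ∞]
D(5):
  [∞, 52, 52, 52, 43, 58, 98]
  [43, ∞, 63, 43, 43, 80, 67]
  [43, 43, ∞, 43, 43, 61, 48]
  [43, 74, 77, ∞, 43, 74, 67]
  [79, 60, 97, 52, ∞, 61, 79]
  [79, 74, 80, 96, 80, ∞, 79]
  [76, 60, 76, 52, 76, 61, ∞]
D(6):
  [∞, 58, 58, 58, 58, 58, 98]
  [79, ∞, 80, 80, 80, 80, 79]
  [61, 61, ∞, 61, 61, 61, 61]
  [74, 74, 77, ∞, 74, 74, 74]
  [79, 61, 97, 61, ∞, 61, 79]
  [79, 74, 80, 96, 80, ∞, 79]
  [76, 61, 76, 61, 76, 61, ∞]
D(7):
  [∞, 61, 76, 61, 76, 61, 98]
  [79, ∞, 80, 80, 80, 80, 79]
  [61, 61, ∞, 61, 61, 61, 61]
  [74, 74, 77, ∞, 74, 74, 74]
  [79, 61, 97, 61, ∞, 61, 79]
  [79, 74, 80, 96, 80, ∞, 79]
  [76, 61, 76, 61, 76, 61, ∞]
Answer: W* = [[∞, 61, 76, 61, 76, 61, 98], [79, ∞, 80, 80, 80, 80, 79], [61, 61, ∞, 61, 61, 61, 61], [74, 74, 77, ∞, 74, 74, 74], [79, 61, 97, 61, ∞, 61, 79], [79, 74, 80, 96, 80, ∞, 79], [76, 61, 76, 61, 76, 61, ∞]]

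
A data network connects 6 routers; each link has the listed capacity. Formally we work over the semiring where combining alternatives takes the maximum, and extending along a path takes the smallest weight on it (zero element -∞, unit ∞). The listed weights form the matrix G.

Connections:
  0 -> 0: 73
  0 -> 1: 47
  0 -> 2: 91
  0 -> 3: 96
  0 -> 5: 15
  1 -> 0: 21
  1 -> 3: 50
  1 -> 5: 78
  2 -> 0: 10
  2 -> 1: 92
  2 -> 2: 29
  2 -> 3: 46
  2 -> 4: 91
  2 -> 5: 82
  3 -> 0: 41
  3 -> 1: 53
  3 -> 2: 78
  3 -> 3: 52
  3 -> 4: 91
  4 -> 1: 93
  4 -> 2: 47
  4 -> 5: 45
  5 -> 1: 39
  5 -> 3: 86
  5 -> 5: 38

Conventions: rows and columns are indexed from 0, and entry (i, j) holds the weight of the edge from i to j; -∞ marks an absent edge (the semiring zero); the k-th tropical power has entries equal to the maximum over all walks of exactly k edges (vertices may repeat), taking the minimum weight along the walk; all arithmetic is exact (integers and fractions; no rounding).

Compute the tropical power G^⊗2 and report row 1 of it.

G^⊗2:
  [73, 91, 78, 73, 91, 82]
  [41, 50, 50, 78, 50, 38]
  [41, 91, 47, 82, 46, 78]
  [41, 91, 52, 52, 78, 78]
  [21, 47, 29, 50, 47, 78]
  [41, 53, 78, 52, 86, 39]
Answer: row 1 of G^⊗2 = [41, 50, 50, 78, 50, 38]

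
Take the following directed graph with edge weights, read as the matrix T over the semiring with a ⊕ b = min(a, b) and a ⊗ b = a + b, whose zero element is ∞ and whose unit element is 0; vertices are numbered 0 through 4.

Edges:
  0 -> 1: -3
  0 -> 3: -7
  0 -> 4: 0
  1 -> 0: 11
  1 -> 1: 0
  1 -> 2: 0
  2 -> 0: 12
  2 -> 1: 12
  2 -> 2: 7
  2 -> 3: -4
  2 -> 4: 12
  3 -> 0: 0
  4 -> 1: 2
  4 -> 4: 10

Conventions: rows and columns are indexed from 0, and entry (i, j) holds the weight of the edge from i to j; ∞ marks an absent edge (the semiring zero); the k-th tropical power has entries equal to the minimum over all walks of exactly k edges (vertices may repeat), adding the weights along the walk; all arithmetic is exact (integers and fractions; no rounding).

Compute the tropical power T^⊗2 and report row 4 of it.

T^⊗2:
  [-7, -3, -3, ∞, 10]
  [11, 0, 0, -4, 11]
  [-4, 9, 12, 3, 12]
  [∞, -3, ∞, -7, 0]
  [13, 2, 2, ∞, 20]
Answer: row 4 of T^⊗2 = [13, 2, 2, ∞, 20]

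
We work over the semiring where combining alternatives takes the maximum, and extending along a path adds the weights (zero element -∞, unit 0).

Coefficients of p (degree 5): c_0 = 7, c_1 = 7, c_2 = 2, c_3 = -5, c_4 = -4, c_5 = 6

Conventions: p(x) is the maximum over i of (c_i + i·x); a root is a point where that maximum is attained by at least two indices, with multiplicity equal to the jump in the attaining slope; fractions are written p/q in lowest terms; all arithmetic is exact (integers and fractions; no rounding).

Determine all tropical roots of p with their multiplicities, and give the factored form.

hull edge (i=0, c=7) to (i=1, c=7): slope 0, span 1
hull edge (i=1, c=7) to (i=5, c=6): slope -1/4, span 4
Factored form: p(x) = 6 ⊗ (x ⊕ 0) ⊗ (x ⊕ 1/4) ⊗ (x ⊕ 1/4) ⊗ (x ⊕ 1/4) ⊗ (x ⊕ 1/4)
Answer: roots = 0 (mult 1), 1/4 (mult 4)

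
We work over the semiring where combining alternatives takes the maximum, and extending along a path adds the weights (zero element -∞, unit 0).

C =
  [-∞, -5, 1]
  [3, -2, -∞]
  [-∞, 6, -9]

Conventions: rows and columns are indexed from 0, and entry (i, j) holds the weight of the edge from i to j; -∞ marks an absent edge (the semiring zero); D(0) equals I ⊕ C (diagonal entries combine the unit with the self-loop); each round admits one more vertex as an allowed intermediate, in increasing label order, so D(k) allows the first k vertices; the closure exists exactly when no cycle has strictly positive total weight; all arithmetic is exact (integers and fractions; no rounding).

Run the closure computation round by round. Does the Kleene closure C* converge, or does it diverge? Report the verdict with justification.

D(0):
  [0, -5, 1]
  [3, 0, -∞]
  [-∞, 6, 0]
D(1):
  [0, -5, 1]
  [3, 0, 4]
  [-∞, 6, 0]
Detection: at round 2, diagonal entry (2, 2) turns strictly positive.
Key observation: the cycle 2->1->0->2 has total weight 6 + 3 + 1, which is strictly positive.
Answer: DIVERGES — positive cycle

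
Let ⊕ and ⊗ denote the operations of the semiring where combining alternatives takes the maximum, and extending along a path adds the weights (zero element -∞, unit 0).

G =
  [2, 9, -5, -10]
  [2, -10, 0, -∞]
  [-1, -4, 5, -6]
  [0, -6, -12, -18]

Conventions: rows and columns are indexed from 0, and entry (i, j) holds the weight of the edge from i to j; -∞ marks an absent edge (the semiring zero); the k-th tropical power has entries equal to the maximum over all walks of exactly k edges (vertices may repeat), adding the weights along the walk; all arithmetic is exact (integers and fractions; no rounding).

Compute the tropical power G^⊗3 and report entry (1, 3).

G^⊗2:
  [11, 11, 9, -8]
  [4, 11, 5, -6]
  [4, 8, 10, -1]
  [2, 9, -5, -10]
G^⊗3:
  [13, 20, 14, 3]
  [13, 13, 11, -1]
  [10, 13, 15, 4]
  [11, 11, 9, -8]
Key observation: the optimum is the walk 1->2->2->3, with weight 0 + 5 + (-6) = -1.
Optimal value attained by: walk 1->2->2->3.
Answer: (G^⊗3)[1][3] = -1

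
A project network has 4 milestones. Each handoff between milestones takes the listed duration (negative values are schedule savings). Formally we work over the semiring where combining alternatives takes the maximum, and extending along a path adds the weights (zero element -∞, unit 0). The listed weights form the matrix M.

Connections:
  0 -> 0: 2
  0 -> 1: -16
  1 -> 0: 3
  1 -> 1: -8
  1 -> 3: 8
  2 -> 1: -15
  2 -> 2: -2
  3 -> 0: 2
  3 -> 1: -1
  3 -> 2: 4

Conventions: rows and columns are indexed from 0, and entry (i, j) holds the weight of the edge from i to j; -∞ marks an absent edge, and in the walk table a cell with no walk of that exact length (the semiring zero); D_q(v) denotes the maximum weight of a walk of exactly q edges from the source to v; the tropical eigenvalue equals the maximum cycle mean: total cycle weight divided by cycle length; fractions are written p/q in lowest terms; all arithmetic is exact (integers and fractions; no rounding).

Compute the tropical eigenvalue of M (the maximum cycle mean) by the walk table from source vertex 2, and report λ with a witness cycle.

q=0: [-∞, -∞, 0, -∞]
q=1: [-∞, -15, -2, -∞]
q=2: [-12, -17, -4, -7]
q=3: [-5, -8, -3, -9]
q=4: [-3, -10, -5, 0]
Optimal cycle mean attained by: cycle 1->3->1, total 8 + (-1), length 2.
Answer: λ = 7/2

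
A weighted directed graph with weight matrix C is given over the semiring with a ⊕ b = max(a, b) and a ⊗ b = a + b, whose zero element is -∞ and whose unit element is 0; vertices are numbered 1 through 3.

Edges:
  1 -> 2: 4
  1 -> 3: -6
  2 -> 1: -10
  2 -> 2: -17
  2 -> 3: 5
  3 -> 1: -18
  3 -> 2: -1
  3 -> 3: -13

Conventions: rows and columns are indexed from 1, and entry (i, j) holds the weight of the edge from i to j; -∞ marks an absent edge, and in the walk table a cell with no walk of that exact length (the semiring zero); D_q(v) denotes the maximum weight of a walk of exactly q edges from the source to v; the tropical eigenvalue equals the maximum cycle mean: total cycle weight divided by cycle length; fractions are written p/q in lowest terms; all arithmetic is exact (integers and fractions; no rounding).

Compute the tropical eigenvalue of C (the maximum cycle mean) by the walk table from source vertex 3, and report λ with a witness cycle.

q=0: [-∞, -∞, 0]
q=1: [-18, -1, -13]
q=2: [-11, -14, 4]
q=3: [-14, 3, -9]
Optimal cycle mean attained by: cycle 2->3->2, total 5 + (-1), length 2.
Answer: λ = 2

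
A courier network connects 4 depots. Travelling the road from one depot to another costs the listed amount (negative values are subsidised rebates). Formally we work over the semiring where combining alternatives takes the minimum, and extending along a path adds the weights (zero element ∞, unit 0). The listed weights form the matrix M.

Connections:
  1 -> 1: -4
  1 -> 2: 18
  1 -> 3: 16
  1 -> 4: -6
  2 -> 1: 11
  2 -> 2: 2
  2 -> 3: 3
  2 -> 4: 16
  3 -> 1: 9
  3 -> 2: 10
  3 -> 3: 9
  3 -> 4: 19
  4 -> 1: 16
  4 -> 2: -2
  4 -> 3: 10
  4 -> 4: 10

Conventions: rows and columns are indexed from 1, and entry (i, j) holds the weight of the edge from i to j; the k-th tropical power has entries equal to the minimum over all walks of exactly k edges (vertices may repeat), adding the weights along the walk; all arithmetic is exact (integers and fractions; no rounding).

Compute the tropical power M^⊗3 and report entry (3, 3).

M^⊗2:
  [-8, -8, 4, -10]
  [7, 4, 5, 5]
  [5, 12, 13, 3]
  [9, 0, 1, 10]
M^⊗3:
  [-12, -12, -5, -14]
  [3, 3, 7, 1]
  [1, 1, 13, -1]
  [5, 2, 3, 3]
Key observation: the optimum is the walk 3->1->4->3, with weight 9 + (-6) + 10 = 13.
Optimal value attained by: walk 3->1->4->3.
Answer: (M^⊗3)[3][3] = 13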